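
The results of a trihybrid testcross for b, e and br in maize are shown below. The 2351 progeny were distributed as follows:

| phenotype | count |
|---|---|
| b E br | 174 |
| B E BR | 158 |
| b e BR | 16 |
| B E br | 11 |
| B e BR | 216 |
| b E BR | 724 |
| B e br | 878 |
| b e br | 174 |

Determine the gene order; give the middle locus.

The two most frequent reciprocal classes, B e br and b E BR, are the parental types, so the F1 was B e br / b E BR.
The two rarest classes, B E br and b e BR, are the double crossovers. Comparing them with the parentals, only the e allele has switched, so e is the middle locus and the order is br – e – b.

e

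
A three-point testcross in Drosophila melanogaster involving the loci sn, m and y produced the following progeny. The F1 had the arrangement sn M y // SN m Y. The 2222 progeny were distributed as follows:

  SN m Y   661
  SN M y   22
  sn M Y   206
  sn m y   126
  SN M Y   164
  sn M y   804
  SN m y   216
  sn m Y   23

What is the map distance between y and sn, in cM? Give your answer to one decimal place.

21.0 cM

The two rarest classes, SN M y and sn m Y, are the double crossovers. Comparing them with the parentals, only the sn allele has switched, so sn is the middle locus and the order is m – sn – y.
Crossovers in the sn–y interval produce the single-crossover classes sn M Y and SN m y (206 + 216 = 422) plus the double crossovers (45).
RF(sn–y) = (422 + 45) / 2222 = 467/2222 = 0.2102 → 21.0 cM.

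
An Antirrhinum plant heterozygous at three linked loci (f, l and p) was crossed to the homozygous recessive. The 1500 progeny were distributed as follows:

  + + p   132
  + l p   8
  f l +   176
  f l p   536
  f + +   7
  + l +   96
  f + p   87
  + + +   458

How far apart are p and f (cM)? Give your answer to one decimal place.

The two most frequent reciprocal classes, f l p and + + +, are the parental types, so the F1 was f l p / + + +.
The two rarest classes, + l p and f + +, are the double crossovers. Comparing them with the parentals, only the f allele has switched, so f is the middle locus and the order is p – f – l.
Crossovers in the p–f interval produce the single-crossover classes f l + and + + p (176 + 132 = 308) plus the double crossovers (15).
RF(p–f) = (308 + 15) / 1500 = 323/1500 = 0.2153 → 21.5 cM.

21.5 cM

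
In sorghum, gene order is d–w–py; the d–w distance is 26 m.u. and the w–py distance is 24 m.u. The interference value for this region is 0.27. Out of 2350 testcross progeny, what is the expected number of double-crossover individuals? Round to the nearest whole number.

Map distances give recombination frequencies of 0.260 and 0.240 for the two intervals.
With interference 0.27 (so coincidence = 0.73), expected double-crossover frequency = 0.260 × 0.240 × 0.73 = 0.04555.
Expected number = 0.04555 × 2350 = 107.05 ≈ 107.

107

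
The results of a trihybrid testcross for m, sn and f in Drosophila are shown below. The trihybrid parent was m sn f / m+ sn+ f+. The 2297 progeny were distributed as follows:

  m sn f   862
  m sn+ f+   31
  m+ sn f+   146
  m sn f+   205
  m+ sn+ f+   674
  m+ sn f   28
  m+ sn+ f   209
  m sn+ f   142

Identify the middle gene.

m

The two rarest classes, m+ sn f and m sn+ f+, are the double crossovers. Comparing them with the parentals, only the m allele has switched, so m is the middle locus and the order is sn – m – f.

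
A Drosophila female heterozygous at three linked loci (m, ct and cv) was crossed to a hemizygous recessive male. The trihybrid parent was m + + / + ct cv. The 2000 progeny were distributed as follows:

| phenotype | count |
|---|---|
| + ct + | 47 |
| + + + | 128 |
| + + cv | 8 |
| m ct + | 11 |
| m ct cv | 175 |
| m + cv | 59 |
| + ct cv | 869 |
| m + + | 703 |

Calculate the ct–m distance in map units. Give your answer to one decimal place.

16.1 map units

The two rarest classes, m ct + and + + cv, are the double crossovers. Comparing them with the parentals, only the ct allele has switched, so ct is the middle locus and the order is cv – ct – m.
Crossovers in the ct–m interval produce the single-crossover classes + + + and m ct cv (128 + 175 = 303) plus the double crossovers (19).
RF(ct–m) = (303 + 19) / 2000 = 322/2000 = 0.1610 → 16.1 map units.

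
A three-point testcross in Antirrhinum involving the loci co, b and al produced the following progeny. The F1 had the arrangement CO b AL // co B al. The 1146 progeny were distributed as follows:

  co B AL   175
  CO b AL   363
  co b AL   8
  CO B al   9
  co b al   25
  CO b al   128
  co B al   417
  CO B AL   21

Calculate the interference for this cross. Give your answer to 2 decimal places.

The two rarest classes, co b AL and CO B al, are the double crossovers. Comparing them with the parentals, only the co allele has switched, so co is the middle locus and the order is al – co – b.
al–co: (303 + 17)/1146 = 0.2792; co–b: (46 + 17)/1146 = 0.0550.
Expected DCO frequency = 0.2792 × 0.0550 ≈ 0.01536; observed = 17/1146 ≈ 0.01483.
Coefficient of coincidence = 0.01483/0.01536 ≈ 0.97; interference = 1 − 0.97 = 0.03.

0.03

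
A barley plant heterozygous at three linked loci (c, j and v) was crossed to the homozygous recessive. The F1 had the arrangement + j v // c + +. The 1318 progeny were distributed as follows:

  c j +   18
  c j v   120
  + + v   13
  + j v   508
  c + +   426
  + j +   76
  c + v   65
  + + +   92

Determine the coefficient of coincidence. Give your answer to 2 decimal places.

0.98

The two rarest classes, + + v and c j +, are the double crossovers. Comparing them with the parentals, only the j allele has switched, so j is the middle locus and the order is v – j – c.
v–j: (141 + 31)/1318 = 0.1305; j–c: (212 + 31)/1318 = 0.1844.
Expected DCO frequency = 0.1305 × 0.1844 ≈ 0.02406; observed = 31/1318 ≈ 0.02352.
Coefficient of coincidence = 0.02352/0.02406 ≈ 0.98.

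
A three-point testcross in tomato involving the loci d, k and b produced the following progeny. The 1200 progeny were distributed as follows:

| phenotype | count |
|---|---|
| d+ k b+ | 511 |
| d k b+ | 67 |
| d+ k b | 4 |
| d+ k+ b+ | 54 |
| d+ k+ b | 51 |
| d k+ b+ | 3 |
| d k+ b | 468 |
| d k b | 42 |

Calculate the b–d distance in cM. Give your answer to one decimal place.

The two most frequent reciprocal classes, d+ k b+ and d k+ b, are the parental types, so the F1 was d+ k b+ / d k+ b.
The two rarest classes, d+ k b and d k+ b+, are the double crossovers. Comparing them with the parentals, only the b allele has switched, so b is the middle locus and the order is k – b – d.
Crossovers in the b–d interval produce the single-crossover classes d k b+ and d+ k+ b (67 + 51 = 118) plus the double crossovers (7).
RF(b–d) = (118 + 7) / 1200 = 125/1200 = 0.1042 → 10.4 cM.

10.4 cM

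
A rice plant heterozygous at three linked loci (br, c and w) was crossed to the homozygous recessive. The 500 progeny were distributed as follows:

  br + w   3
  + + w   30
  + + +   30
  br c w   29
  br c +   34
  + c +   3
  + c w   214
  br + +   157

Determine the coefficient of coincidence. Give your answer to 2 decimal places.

The two most frequent reciprocal classes, br + + and + c w, are the parental types, so the F1 was br + + / + c w.
The two rarest classes, br + w and + c +, are the double crossovers. Comparing them with the parentals, only the w allele has switched, so w is the middle locus and the order is br – w – c.
br–w: (59 + 6)/500 = 0.1300; w–c: (64 + 6)/500 = 0.1400.
Expected DCO frequency = 0.1300 × 0.1400 ≈ 0.01820; observed = 6/500 ≈ 0.01200.
Coefficient of coincidence = 0.01200/0.01820 ≈ 0.66.

0.66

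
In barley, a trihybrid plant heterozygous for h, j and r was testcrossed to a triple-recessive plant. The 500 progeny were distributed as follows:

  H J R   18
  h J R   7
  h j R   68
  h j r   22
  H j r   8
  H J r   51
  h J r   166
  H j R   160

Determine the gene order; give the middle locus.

The two most frequent reciprocal classes, H j R and h J r, are the parental types, so the F1 was H j R / h J r.
The two rarest classes, H j r and h J R, are the double crossovers. Comparing them with the parentals, only the r allele has switched, so r is the middle locus and the order is h – r – j.

r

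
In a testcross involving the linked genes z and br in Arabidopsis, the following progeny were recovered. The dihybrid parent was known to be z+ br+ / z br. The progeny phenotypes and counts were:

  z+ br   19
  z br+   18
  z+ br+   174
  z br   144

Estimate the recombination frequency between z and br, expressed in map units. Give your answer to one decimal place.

10.4 map units

The recombinant classes are z+ br and z br+: 19 + 18 = 37.
Recombination frequency = 37/355 = 0.1042 ≈ 10.4%, i.e. 10.4 map units.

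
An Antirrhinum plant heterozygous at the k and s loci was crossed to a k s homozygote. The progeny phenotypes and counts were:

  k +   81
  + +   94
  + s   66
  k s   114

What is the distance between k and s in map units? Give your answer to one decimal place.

The two most frequent classes, + + (94) and k s (114), are the parental types, so the F1 was + + / k s.
The recombinant classes are + s and k +: 66 + 81 = 147.
Recombination frequency = 147/355 = 0.4141 ≈ 41.4%, i.e. 41.4 map units.

41.4 map units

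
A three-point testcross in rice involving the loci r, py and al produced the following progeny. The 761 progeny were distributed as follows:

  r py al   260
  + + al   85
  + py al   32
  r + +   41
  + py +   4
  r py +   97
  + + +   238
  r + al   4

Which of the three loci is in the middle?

The two most frequent reciprocal classes, r py al and + + +, are the parental types, so the F1 was r py al / + + +.
The two rarest classes, r + al and + py +, are the double crossovers. Comparing them with the parentals, only the py allele has switched, so py is the middle locus and the order is al – py – r.

py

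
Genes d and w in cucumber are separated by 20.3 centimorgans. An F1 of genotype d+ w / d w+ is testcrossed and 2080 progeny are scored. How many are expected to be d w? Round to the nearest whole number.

A map distance of 20.3 centimorgans corresponds to a recombination frequency of 0.203.
The F1 is d+ w / d w+, so d w is a recombinant gamete class with expected frequency r/2 = 0.203/2 = 0.1015.
Expected number = 0.1015 × 2080 = 211.12 ≈ 211.

211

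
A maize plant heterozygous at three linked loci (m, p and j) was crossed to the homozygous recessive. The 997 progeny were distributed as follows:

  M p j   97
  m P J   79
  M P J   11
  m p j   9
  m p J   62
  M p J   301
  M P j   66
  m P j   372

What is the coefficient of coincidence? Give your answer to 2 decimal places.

The two most frequent reciprocal classes, M p J and m P j, are the parental types, so the F1 was M p J / m P j.
The two rarest classes, M P J and m p j, are the double crossovers. Comparing them with the parentals, only the p allele has switched, so p is the middle locus and the order is m – p – j.
m–p: (128 + 20)/997 = 0.1484; p–j: (176 + 20)/997 = 0.1966.
Expected DCO frequency = 0.1484 × 0.1966 ≈ 0.02918; observed = 20/997 ≈ 0.02006.
Coefficient of coincidence = 0.02006/0.02918 ≈ 0.69.

0.69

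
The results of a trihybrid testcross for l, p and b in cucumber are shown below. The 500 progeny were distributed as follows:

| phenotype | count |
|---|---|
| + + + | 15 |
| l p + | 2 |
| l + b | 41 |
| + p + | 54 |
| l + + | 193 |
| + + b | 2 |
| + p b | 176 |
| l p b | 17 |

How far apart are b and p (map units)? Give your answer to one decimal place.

19.8 map units

The two most frequent reciprocal classes, l + + and + p b, are the parental types, so the F1 was l + + / + p b.
The two rarest classes, l p + and + + b, are the double crossovers. Comparing them with the parentals, only the p allele has switched, so p is the middle locus and the order is b – p – l.
Crossovers in the b–p interval produce the single-crossover classes l + b and + p + (41 + 54 = 95) plus the double crossovers (4).
RF(b–p) = (95 + 4) / 500 = 99/500 = 0.1980 → 19.8 map units.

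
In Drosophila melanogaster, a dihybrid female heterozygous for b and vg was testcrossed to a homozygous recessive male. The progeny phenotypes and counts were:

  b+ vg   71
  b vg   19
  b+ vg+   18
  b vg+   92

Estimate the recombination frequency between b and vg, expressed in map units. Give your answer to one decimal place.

18.5 map units

The two most frequent classes, b+ vg (71) and b vg+ (92), are the parental types, so the F1 was b+ vg / b vg+.
The recombinant classes are b+ vg+ and b vg: 18 + 19 = 37.
Recombination frequency = 37/200 = 0.1850 ≈ 18.5%, i.e. 18.5 map units.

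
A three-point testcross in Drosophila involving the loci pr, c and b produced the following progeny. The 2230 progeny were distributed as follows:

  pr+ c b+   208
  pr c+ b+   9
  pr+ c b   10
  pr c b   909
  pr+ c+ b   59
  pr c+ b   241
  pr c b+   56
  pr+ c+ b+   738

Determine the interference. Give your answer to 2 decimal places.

0.32

The two most frequent reciprocal classes, pr+ c+ b+ and pr c b, are the parental types, so the F1 was pr+ c+ b+ / pr c b.
The two rarest classes, pr c+ b+ and pr+ c b, are the double crossovers. Comparing them with the parentals, only the pr allele has switched, so pr is the middle locus and the order is c – pr – b.
c–pr: (449 + 19)/2230 = 0.2099; pr–b: (115 + 19)/2230 = 0.0601.
Expected DCO frequency = 0.2099 × 0.0601 ≈ 0.01261; observed = 19/2230 ≈ 0.00852.
Coefficient of coincidence = 0.00852/0.01261 ≈ 0.68; interference = 1 − 0.68 = 0.32.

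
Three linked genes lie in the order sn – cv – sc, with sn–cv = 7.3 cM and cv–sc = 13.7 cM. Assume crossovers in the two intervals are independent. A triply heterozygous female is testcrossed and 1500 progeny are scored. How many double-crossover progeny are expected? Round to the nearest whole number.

Map distances give recombination frequencies of 0.073 and 0.137 for the two intervals.
With no interference, expected double-crossover frequency = 0.073 × 0.137 = 0.01000.
Expected number = 0.01000 × 1500 = 15.00 ≈ 15.

15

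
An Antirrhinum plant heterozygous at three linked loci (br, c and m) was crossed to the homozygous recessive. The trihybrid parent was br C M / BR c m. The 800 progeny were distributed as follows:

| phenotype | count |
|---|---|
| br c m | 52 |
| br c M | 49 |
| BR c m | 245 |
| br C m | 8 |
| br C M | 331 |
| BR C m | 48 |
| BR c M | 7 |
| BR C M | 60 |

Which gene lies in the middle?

The two rarest classes, br C m and BR c M, are the double crossovers. Comparing them with the parentals, only the m allele has switched, so m is the middle locus and the order is c – m – br.

m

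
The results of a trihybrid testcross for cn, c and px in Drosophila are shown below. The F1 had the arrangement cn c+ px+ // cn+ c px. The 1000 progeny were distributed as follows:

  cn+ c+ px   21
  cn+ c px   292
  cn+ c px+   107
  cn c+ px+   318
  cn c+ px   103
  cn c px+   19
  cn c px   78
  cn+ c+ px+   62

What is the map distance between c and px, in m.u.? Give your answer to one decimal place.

The two rarest classes, cn c px+ and cn+ c+ px, are the double crossovers. Comparing them with the parentals, only the c allele has switched, so c is the middle locus and the order is px – c – cn.
Crossovers in the px–c interval produce the single-crossover classes cn c+ px and cn+ c px+ (103 + 107 = 210) plus the double crossovers (40).
RF(px–c) = (210 + 40) / 1000 = 250/1000 = 0.2500 → 25.0 m.u.

25.0 m.u.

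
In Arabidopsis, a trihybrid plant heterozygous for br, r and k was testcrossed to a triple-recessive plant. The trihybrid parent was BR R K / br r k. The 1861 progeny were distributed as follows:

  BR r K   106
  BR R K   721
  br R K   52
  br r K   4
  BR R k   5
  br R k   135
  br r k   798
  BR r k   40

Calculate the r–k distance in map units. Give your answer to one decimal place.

The two rarest classes, BR R k and br r K, are the double crossovers. Comparing them with the parentals, only the k allele has switched, so k is the middle locus and the order is r – k – br.
Crossovers in the r–k interval produce the single-crossover classes BR r K and br R k (106 + 135 = 241) plus the double crossovers (9).
RF(r–k) = (241 + 9) / 1861 = 250/1861 = 0.1343 → 13.4 map units.

13.4 map units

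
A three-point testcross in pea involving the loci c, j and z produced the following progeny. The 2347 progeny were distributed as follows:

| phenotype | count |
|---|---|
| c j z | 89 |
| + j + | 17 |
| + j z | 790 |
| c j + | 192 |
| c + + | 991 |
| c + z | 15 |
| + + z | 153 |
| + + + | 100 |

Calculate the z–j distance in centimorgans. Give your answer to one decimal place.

The two most frequent reciprocal classes, + j z and c + +, are the parental types, so the F1 was + j z / c + +.
The two rarest classes, + j + and c + z, are the double crossovers. Comparing them with the parentals, only the z allele has switched, so z is the middle locus and the order is j – z – c.
Crossovers in the j–z interval produce the single-crossover classes + + z and c j + (153 + 192 = 345) plus the double crossovers (32).
RF(j–z) = (345 + 32) / 2347 = 377/2347 = 0.1606 → 16.1 centimorgans.

16.1 centimorgans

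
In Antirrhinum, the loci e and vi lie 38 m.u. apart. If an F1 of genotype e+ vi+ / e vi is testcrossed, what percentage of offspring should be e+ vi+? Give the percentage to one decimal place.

31.0%

A map distance of 38 m.u. corresponds to a recombination frequency of 0.380.
The F1 is e+ vi+ / e vi, so e+ vi+ is a parental gamete class with expected frequency (1 − r)/2 = 0.620/2 = 0.3100.
That is 0.3100 = 31.0% of the progeny.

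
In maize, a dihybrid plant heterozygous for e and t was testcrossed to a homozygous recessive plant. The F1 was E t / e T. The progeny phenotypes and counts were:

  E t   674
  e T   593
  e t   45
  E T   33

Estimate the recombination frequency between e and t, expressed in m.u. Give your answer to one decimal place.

5.8 m.u.

The recombinant classes are E T and e t: 33 + 45 = 78.
Recombination frequency = 78/1345 = 0.0580 ≈ 5.8%, i.e. 5.8 m.u.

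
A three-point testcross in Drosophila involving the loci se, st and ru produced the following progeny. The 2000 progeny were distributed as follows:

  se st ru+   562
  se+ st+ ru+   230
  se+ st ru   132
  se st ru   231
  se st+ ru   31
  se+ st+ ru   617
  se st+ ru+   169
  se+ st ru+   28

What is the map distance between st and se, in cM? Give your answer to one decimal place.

The two most frequent reciprocal classes, se+ st+ ru and se st ru+, are the parental types, so the F1 was se+ st+ ru / se st ru+.
The two rarest classes, se st+ ru and se+ st ru+, are the double crossovers. Comparing them with the parentals, only the se allele has switched, so se is the middle locus and the order is ru – se – st.
Crossovers in the se–st interval produce the single-crossover classes se+ st ru and se st+ ru+ (132 + 169 = 301) plus the double crossovers (59).
RF(se–st) = (301 + 59) / 2000 = 360/2000 = 0.1800 → 18.0 cM.

18.0 cM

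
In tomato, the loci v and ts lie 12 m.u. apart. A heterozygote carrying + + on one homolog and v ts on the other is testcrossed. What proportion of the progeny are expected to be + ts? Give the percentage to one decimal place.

A map distance of 12 m.u. corresponds to a recombination frequency of 0.120.
The F1 is + + / v ts, so + ts is a recombinant gamete class with expected frequency r/2 = 0.120/2 = 0.0600.
That is 0.0600 = 6.0% of the progeny.

6.0%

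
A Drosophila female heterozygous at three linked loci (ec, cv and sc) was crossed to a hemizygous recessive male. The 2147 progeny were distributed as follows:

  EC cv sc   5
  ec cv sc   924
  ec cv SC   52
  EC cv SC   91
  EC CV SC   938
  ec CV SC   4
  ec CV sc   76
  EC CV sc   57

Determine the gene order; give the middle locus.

The two most frequent reciprocal classes, ec cv sc and EC CV SC, are the parental types, so the F1 was ec cv sc / EC CV SC.
The two rarest classes, EC cv sc and ec CV SC, are the double crossovers. Comparing them with the parentals, only the ec allele has switched, so ec is the middle locus and the order is sc – ec – cv.

ec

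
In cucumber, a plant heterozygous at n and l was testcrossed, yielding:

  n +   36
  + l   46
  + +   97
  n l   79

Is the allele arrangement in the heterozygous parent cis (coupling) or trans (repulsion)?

The two most frequent classes are + + (97) and n l (79); these are the parental (non-recombinant) types.
So the F1 carried + + on one chromosome and n l on the other — the recessive alleles are on the same chromosome (cis / coupling).

cis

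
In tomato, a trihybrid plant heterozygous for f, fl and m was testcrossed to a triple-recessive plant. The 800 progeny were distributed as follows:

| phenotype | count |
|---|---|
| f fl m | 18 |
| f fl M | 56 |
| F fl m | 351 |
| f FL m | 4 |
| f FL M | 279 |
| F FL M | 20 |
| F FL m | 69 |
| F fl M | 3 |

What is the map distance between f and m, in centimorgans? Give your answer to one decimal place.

5.6 centimorgans

The two most frequent reciprocal classes, F fl m and f FL M, are the parental types, so the F1 was F fl m / f FL M.
The two rarest classes, F fl M and f FL m, are the double crossovers. Comparing them with the parentals, only the m allele has switched, so m is the middle locus and the order is f – m – fl.
Crossovers in the f–m interval produce the single-crossover classes f fl m and F FL M (18 + 20 = 38) plus the double crossovers (7).
RF(f–m) = (38 + 7) / 800 = 45/800 = 0.0563 → 5.6 centimorgans.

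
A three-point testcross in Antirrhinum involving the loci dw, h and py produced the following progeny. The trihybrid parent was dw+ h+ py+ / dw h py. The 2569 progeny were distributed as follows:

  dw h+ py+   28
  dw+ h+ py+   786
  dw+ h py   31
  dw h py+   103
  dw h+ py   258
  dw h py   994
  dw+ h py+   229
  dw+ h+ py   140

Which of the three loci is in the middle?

dw

The two rarest classes, dw h+ py+ and dw+ h py, are the double crossovers. Comparing them with the parentals, only the dw allele has switched, so dw is the middle locus and the order is py – dw – h.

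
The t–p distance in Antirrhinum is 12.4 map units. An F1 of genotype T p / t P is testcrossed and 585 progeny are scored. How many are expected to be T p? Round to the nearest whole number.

A map distance of 12.4 map units corresponds to a recombination frequency of 0.124.
The F1 is T p / t P, so T p is a parental gamete class with expected frequency (1 − r)/2 = 0.876/2 = 0.4380.
Expected number = 0.4380 × 585 = 256.23 ≈ 256.

256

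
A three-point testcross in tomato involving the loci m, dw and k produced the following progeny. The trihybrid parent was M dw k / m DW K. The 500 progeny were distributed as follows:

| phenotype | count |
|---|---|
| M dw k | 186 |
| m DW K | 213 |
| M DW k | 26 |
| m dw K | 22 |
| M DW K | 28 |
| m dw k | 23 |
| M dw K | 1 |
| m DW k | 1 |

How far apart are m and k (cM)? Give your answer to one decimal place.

10.6 cM

The two rarest classes, M dw K and m DW k, are the double crossovers. Comparing them with the parentals, only the k allele has switched, so k is the middle locus and the order is m – k – dw.
Crossovers in the m–k interval produce the single-crossover classes m dw k and M DW K (23 + 28 = 51) plus the double crossovers (2).
RF(m–k) = (51 + 2) / 500 = 53/500 = 0.1060 → 10.6 cM.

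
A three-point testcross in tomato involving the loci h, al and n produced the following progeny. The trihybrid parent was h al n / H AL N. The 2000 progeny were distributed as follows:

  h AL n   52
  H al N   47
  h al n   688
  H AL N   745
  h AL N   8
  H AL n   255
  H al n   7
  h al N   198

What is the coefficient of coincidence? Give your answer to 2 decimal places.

The two rarest classes, H al n and h AL N, are the double crossovers. Comparing them with the parentals, only the h allele has switched, so h is the middle locus and the order is al – h – n.
al–h: (99 + 15)/2000 = 0.0570; h–n: (453 + 15)/2000 = 0.2340.
Expected DCO frequency = 0.0570 × 0.2340 ≈ 0.01334; observed = 15/2000 ≈ 0.00750.
Coefficient of coincidence = 0.00750/0.01334 ≈ 0.56.

0.56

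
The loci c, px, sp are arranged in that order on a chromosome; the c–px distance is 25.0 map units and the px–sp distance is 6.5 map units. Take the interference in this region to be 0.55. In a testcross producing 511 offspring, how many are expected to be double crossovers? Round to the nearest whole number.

Map distances give recombination frequencies of 0.250 and 0.065 for the two intervals.
With interference 0.55 (so coincidence = 0.45), expected double-crossover frequency = 0.250 × 0.065 × 0.45 = 0.00731.
Expected number = 0.00731 × 511 = 3.74 ≈ 4.

4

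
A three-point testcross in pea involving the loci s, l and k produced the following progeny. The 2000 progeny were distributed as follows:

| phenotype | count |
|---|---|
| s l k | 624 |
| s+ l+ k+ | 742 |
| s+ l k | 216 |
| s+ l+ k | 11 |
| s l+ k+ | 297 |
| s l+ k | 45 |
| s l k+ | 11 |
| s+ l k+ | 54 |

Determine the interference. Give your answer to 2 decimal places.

0.32

The two most frequent reciprocal classes, s+ l+ k+ and s l k, are the parental types, so the F1 was s+ l+ k+ / s l k.
The two rarest classes, s+ l+ k and s l k+, are the double crossovers. Comparing them with the parentals, only the k allele has switched, so k is the middle locus and the order is l – k – s.
l–k: (99 + 22)/2000 = 0.0605; k–s: (513 + 22)/2000 = 0.2675.
Expected DCO frequency = 0.0605 × 0.2675 ≈ 0.01618; observed = 22/2000 ≈ 0.01100.
Coefficient of coincidence = 0.01100/0.01618 ≈ 0.68; interference = 1 − 0.68 = 0.32.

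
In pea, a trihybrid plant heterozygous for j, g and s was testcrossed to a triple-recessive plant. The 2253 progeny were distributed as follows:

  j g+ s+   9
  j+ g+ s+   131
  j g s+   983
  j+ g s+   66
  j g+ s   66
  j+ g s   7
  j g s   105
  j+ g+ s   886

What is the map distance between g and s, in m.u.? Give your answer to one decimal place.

11.2 m.u.

The two most frequent reciprocal classes, j g s+ and j+ g+ s, are the parental types, so the F1 was j g s+ / j+ g+ s.
The two rarest classes, j g+ s+ and j+ g s, are the double crossovers. Comparing them with the parentals, only the g allele has switched, so g is the middle locus and the order is j – g – s.
Crossovers in the g–s interval produce the single-crossover classes j g s and j+ g+ s+ (105 + 131 = 236) plus the double crossovers (16).
RF(g–s) = (236 + 16) / 2253 = 252/2253 = 0.1119 → 11.2 m.u.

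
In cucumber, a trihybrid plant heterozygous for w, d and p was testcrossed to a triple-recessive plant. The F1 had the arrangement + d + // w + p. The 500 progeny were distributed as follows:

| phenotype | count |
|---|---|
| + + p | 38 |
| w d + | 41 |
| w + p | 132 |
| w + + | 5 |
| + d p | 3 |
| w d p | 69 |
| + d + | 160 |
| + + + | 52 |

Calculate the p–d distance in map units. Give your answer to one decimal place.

The two rarest classes, + d p and w + +, are the double crossovers. Comparing them with the parentals, only the p allele has switched, so p is the middle locus and the order is w – p – d.
Crossovers in the p–d interval produce the single-crossover classes + + + and w d p (52 + 69 = 121) plus the double crossovers (8).
RF(p–d) = (121 + 8) / 500 = 129/500 = 0.2580 → 25.8 map units.

25.8 map units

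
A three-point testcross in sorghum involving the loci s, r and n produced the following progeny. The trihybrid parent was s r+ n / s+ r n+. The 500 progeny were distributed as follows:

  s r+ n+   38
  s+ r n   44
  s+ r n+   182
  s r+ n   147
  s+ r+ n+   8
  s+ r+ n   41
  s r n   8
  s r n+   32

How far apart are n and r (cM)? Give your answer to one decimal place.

19.6 cM

The two rarest classes, s r n and s+ r+ n+, are the double crossovers. Comparing them with the parentals, only the r allele has switched, so r is the middle locus and the order is s – r – n.
Crossovers in the r–n interval produce the single-crossover classes s r+ n+ and s+ r n (38 + 44 = 82) plus the double crossovers (16).
RF(r–n) = (82 + 16) / 500 = 98/500 = 0.1960 → 19.6 cM.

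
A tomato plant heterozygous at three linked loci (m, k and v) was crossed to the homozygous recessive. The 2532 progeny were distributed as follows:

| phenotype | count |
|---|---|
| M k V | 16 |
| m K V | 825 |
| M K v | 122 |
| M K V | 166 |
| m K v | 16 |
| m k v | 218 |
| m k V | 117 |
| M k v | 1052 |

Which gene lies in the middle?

The two most frequent reciprocal classes, M k v and m K V, are the parental types, so the F1 was M k v / m K V.
The two rarest classes, M k V and m K v, are the double crossovers. Comparing them with the parentals, only the v allele has switched, so v is the middle locus and the order is k – v – m.

v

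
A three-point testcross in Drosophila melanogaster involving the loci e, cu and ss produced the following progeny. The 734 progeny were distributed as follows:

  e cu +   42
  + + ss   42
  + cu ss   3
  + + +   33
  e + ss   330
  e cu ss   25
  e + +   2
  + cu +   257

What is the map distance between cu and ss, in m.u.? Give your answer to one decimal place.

8.6 m.u.

The two most frequent reciprocal classes, e + ss and + cu +, are the parental types, so the F1 was e + ss / + cu +.
The two rarest classes, e + + and + cu ss, are the double crossovers. Comparing them with the parentals, only the ss allele has switched, so ss is the middle locus and the order is e – ss – cu.
Crossovers in the ss–cu interval produce the single-crossover classes e cu ss and + + + (25 + 33 = 58) plus the double crossovers (5).
RF(ss–cu) = (58 + 5) / 734 = 63/734 = 0.0858 → 8.6 m.u.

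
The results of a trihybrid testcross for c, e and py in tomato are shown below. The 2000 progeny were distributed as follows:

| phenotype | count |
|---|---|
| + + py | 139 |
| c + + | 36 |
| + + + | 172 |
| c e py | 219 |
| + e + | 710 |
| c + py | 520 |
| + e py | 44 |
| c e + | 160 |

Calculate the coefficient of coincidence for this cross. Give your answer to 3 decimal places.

0.896

The two most frequent reciprocal classes, c + py and + e +, are the parental types, so the F1 was c + py / + e +.
The two rarest classes, c + + and + e py, are the double crossovers. Comparing them with the parentals, only the py allele has switched, so py is the middle locus and the order is e – py – c.
e–py: (391 + 80)/2000 = 0.2355; py–c: (299 + 80)/2000 = 0.1895.
Expected DCO frequency = 0.2355 × 0.1895 ≈ 0.04463; observed = 80/2000 ≈ 0.04000.
Coefficient of coincidence = 0.04000/0.04463 ≈ 0.896.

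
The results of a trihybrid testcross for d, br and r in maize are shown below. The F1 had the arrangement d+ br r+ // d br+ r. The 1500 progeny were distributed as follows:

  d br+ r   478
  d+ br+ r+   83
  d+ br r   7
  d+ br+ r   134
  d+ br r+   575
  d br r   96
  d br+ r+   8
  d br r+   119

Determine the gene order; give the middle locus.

r

The two rarest classes, d+ br r and d br+ r+, are the double crossovers. Comparing them with the parentals, only the r allele has switched, so r is the middle locus and the order is d – r – br.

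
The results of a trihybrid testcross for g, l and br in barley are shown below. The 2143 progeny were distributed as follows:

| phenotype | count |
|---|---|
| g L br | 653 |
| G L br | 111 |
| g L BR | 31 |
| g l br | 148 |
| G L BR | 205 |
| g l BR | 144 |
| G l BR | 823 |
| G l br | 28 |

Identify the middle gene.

The two most frequent reciprocal classes, g L br and G l BR, are the parental types, so the F1 was g L br / G l BR.
The two rarest classes, g L BR and G l br, are the double crossovers. Comparing them with the parentals, only the br allele has switched, so br is the middle locus and the order is l – br – g.

br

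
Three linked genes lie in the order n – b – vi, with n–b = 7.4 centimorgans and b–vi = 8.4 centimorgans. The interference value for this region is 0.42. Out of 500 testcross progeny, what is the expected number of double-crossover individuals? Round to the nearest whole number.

Map distances give recombination frequencies of 0.074 and 0.084 for the two intervals.
With interference 0.42 (so coincidence = 0.58), expected double-crossover frequency = 0.074 × 0.084 × 0.58 = 0.00361.
Expected number = 0.00361 × 500 = 1.80 ≈ 2.

2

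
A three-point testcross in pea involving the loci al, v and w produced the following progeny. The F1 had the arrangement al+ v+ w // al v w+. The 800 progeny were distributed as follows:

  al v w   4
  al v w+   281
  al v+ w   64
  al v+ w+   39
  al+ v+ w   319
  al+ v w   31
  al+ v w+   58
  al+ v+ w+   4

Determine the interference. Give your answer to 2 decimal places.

The two rarest classes, al+ v+ w+ and al v w, are the double crossovers. Comparing them with the parentals, only the w allele has switched, so w is the middle locus and the order is v – w – al.
v–w: (70 + 8)/800 = 0.0975; w–al: (122 + 8)/800 = 0.1625.
Expected DCO frequency = 0.0975 × 0.1625 ≈ 0.01584; observed = 8/800 ≈ 0.01000.
Coefficient of coincidence = 0.01000/0.01584 ≈ 0.63; interference = 1 − 0.63 = 0.37.

0.37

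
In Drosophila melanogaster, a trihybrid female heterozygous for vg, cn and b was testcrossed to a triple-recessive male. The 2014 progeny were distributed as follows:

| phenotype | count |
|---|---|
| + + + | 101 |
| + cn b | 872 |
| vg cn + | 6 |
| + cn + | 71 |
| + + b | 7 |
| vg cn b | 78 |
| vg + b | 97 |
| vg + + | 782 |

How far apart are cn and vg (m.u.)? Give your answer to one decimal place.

The two most frequent reciprocal classes, + cn b and vg + +, are the parental types, so the F1 was + cn b / vg + +.
The two rarest classes, + + b and vg cn +, are the double crossovers. Comparing them with the parentals, only the cn allele has switched, so cn is the middle locus and the order is vg – cn – b.
Crossovers in the vg–cn interval produce the single-crossover classes vg cn b and + + + (78 + 101 = 179) plus the double crossovers (13).
RF(vg–cn) = (179 + 13) / 2014 = 192/2014 = 0.0953 → 9.5 m.u.

9.5 m.u.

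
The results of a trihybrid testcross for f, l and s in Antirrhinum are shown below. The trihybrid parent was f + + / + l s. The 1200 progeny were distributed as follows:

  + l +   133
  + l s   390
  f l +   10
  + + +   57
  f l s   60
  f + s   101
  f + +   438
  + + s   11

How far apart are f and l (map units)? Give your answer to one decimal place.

11.5 map units

The two rarest classes, f l + and + + s, are the double crossovers. Comparing them with the parentals, only the l allele has switched, so l is the middle locus and the order is f – l – s.
Crossovers in the f–l interval produce the single-crossover classes + + + and f l s (57 + 60 = 117) plus the double crossovers (21).
RF(f–l) = (117 + 21) / 1200 = 138/1200 = 0.1150 → 11.5 map units.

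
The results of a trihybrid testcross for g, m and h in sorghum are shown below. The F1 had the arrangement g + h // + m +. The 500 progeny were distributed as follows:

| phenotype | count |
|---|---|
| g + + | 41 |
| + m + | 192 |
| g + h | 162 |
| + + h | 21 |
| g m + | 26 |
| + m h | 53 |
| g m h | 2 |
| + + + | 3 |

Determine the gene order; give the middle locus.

m

The two rarest classes, g m h and + + +, are the double crossovers. Comparing them with the parentals, only the m allele has switched, so m is the middle locus and the order is h – m – g.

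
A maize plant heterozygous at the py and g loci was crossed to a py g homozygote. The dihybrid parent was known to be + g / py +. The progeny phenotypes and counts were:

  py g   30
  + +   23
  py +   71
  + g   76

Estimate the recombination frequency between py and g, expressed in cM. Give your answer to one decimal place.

26.5 cM

The recombinant classes are + + and py g: 23 + 30 = 53.
Recombination frequency = 53/200 = 0.2650 ≈ 26.5%, i.e. 26.5 cM.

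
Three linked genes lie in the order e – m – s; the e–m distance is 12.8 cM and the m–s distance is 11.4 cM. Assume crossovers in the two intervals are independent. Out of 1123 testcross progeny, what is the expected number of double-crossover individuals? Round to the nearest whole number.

16

Map distances give recombination frequencies of 0.128 and 0.114 for the two intervals.
With no interference, expected double-crossover frequency = 0.128 × 0.114 = 0.01459.
Expected number = 0.01459 × 1123 = 16.39 ≈ 16.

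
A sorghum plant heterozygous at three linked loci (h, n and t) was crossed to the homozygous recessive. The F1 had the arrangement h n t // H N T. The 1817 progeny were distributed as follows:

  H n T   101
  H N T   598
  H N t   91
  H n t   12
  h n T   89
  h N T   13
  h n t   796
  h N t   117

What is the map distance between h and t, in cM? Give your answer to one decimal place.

The two rarest classes, H n t and h N T, are the double crossovers. Comparing them with the parentals, only the h allele has switched, so h is the middle locus and the order is n – h – t.
Crossovers in the h–t interval produce the single-crossover classes h n T and H N t (89 + 91 = 180) plus the double crossovers (25).
RF(h–t) = (180 + 25) / 1817 = 205/1817 = 0.1128 → 11.3 cM.

11.3 cM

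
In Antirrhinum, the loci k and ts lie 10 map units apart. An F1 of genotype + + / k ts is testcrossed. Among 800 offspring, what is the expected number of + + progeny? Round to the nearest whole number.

A map distance of 10 map units corresponds to a recombination frequency of 0.100.
The F1 is + + / k ts, so + + is a parental gamete class with expected frequency (1 − r)/2 = 0.900/2 = 0.4500.
Expected number = 0.4500 × 800 = 360.00 ≈ 360.

360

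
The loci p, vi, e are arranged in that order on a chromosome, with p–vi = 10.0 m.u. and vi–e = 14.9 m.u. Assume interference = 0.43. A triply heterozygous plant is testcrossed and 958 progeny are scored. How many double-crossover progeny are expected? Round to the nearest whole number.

Map distances give recombination frequencies of 0.100 and 0.149 for the two intervals.
With interference 0.43 (so coincidence = 0.57), expected double-crossover frequency = 0.100 × 0.149 × 0.57 = 0.00849.
Expected number = 0.00849 × 958 = 8.14 ≈ 8.

8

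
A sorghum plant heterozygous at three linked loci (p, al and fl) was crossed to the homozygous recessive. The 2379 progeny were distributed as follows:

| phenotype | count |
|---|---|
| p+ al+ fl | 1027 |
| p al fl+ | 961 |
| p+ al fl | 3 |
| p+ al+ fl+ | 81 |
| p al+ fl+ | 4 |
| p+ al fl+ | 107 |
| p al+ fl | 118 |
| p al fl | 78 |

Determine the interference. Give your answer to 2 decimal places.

0.57

The two most frequent reciprocal classes, p+ al+ fl and p al fl+, are the parental types, so the F1 was p+ al+ fl / p al fl+.
The two rarest classes, p+ al fl and p al+ fl+, are the double crossovers. Comparing them with the parentals, only the al allele has switched, so al is the middle locus and the order is fl – al – p.
fl–al: (159 + 7)/2379 = 0.0698; al–p: (225 + 7)/2379 = 0.0975.
Expected DCO frequency = 0.0698 × 0.0975 ≈ 0.00681; observed = 7/2379 ≈ 0.00294.
Coefficient of coincidence = 0.00294/0.00681 ≈ 0.43; interference = 1 − 0.43 = 0.57.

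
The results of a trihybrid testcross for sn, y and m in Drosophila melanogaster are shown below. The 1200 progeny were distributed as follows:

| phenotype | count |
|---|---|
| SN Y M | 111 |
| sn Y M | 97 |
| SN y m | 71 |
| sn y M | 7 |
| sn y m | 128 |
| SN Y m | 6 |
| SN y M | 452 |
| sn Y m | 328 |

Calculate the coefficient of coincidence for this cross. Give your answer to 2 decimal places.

The two most frequent reciprocal classes, SN y M and sn Y m, are the parental types, so the F1 was SN y M / sn Y m.
The two rarest classes, sn y M and SN Y m, are the double crossovers. Comparing them with the parentals, only the sn allele has switched, so sn is the middle locus and the order is m – sn – y.
m–sn: (168 + 13)/1200 = 0.1508; sn–y: (239 + 13)/1200 = 0.2100.
Expected DCO frequency = 0.1508 × 0.2100 ≈ 0.03167; observed = 13/1200 ≈ 0.01083.
Coefficient of coincidence = 0.01083/0.03167 ≈ 0.34.

0.34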